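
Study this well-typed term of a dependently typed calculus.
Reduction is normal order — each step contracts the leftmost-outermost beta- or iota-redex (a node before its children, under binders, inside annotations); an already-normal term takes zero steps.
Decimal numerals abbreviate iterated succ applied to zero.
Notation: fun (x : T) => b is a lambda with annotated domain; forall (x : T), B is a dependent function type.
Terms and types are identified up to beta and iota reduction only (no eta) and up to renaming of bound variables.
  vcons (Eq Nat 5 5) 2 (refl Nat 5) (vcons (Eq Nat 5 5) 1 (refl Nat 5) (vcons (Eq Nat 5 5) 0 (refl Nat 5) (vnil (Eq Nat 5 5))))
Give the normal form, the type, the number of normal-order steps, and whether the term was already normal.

normal form:
  vcons (Eq Nat 5 5) 2 (refl Nat 5) (vcons (Eq Nat 5 5) 1 (refl Nat 5) (vcons (Eq Nat 5 5) 0 (refl Nat 5) (vnil (Eq Nat 5 5))))
inferred type:
  Vec (Eq Nat 5 5) 3
normal-order step count: 0
started in normal form: yes


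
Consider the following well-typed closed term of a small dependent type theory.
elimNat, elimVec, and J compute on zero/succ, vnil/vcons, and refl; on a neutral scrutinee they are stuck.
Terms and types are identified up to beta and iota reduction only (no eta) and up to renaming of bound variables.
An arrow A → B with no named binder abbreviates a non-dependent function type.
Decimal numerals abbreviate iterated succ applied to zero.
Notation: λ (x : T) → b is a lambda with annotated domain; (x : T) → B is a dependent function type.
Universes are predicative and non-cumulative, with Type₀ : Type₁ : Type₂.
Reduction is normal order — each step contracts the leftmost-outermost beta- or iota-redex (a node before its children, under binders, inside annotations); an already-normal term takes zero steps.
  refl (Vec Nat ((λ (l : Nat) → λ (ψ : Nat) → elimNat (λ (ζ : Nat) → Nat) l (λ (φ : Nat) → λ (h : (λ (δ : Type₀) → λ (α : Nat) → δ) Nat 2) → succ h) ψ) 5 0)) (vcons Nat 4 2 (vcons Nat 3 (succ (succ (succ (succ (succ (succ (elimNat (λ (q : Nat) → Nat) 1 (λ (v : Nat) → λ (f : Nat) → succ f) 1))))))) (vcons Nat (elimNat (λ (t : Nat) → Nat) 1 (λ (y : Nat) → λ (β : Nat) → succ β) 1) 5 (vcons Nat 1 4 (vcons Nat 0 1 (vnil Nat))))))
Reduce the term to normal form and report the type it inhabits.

resulting normal form:
  refl (Vec Nat 5) (vcons Nat 4 2 (vcons Nat 3 8 (vcons Nat 2 5 (vcons Nat 1 4 (vcons Nat 0 1 (vnil Nat))))))
inferred type:
  Eq (Vec Nat 5) (vcons Nat 4 2 (vcons Nat 3 8 (vcons Nat 2 5 (vcons Nat 1 4 (vcons Nat 0 1 (vnil Nat)))))) (vcons Nat 4 2 (vcons Nat 3 8 (vcons Nat 2 5 (vcons Nat 1 4 (vcons Nat 0 1 (vnil Nat))))))
observation: 11 normal-order steps normalize the term, beginning with a beta-redex.


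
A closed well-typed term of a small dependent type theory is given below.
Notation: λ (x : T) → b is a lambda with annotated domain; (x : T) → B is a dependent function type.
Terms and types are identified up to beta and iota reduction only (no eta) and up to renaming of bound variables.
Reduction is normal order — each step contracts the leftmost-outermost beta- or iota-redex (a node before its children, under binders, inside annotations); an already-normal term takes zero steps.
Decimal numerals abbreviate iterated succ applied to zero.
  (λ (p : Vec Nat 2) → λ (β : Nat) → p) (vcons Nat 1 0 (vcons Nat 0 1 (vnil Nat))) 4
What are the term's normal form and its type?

normal form:
  vcons Nat 1 0 (vcons Nat 0 1 (vnil Nat))
the term's type:
  Vec Nat 2


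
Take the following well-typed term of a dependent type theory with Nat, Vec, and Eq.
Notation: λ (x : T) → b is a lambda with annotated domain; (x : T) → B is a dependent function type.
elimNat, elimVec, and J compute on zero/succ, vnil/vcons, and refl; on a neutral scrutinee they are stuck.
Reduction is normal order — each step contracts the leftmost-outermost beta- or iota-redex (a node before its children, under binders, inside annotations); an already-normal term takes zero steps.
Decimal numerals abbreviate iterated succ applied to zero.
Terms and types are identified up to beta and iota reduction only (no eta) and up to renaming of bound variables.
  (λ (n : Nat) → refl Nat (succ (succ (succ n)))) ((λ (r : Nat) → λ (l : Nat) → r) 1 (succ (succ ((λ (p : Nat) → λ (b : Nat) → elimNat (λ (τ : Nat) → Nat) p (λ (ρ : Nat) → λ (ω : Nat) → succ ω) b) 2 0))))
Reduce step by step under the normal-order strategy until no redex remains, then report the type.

normal-order reduction:
  (λ (n : Nat) → refl Nat (succ (succ (succ n)))) ((λ (r : Nat) → λ (l : Nat) → r) 1 (succ (succ ((λ (p : Nat) → λ (b : Nat) → elimNat (λ (τ : Nat) → Nat) p (λ (ρ : Nat) → λ (ω : Nat) → succ ω) b) 2 0))))
  ~> refl Nat (succ (succ (succ ((λ (n : Nat) → λ (r : Nat) → n) 1 (succ (succ ((λ (l : Nat) → λ (p : Nat) → elimNat (λ (b : Nat) → Nat) l (λ (τ : Nat) → λ (ρ : Nat) → succ ρ) p) 2 0)))))))
  ~> refl Nat (succ (succ (succ ((λ (n : Nat) → 1) (succ (succ ((λ (r : Nat) → λ (l : Nat) → elimNat (λ (p : Nat) → Nat) r (λ (b : Nat) → λ (τ : Nat) → succ τ) l) 2 0)))))))
  ~> refl Nat 4
type:
  Eq Nat 4 4


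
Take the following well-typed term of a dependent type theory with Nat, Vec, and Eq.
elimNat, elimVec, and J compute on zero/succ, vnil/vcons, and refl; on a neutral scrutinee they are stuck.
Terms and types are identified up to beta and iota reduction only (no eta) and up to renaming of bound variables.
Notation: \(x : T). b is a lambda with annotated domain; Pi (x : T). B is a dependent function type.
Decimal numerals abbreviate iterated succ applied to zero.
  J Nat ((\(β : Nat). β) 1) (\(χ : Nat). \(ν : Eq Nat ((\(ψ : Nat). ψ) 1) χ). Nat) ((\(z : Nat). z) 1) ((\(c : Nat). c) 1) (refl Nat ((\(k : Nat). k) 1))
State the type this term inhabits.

type:
  Nat


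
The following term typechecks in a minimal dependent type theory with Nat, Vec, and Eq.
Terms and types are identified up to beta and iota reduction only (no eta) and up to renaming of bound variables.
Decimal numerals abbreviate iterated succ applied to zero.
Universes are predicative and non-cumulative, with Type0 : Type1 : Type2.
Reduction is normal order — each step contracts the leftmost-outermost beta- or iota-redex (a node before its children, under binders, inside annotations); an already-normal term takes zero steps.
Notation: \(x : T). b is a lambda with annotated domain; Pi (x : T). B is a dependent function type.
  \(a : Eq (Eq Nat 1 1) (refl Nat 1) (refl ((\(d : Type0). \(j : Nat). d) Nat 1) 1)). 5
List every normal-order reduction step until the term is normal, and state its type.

normal-order reduction sequence:
  \(a : Eq (Eq Nat 1 1) (refl Nat 1) (refl ((\(d : Type0). \(j : Nat). d) Nat 1) 1)). 5
  ~> \(a : Eq (Eq Nat 1 1) (refl Nat 1) (refl ((\(d : Nat). Nat) 1) 1)). 5
  ~> \(a : Eq (Eq Nat 1 1) (refl Nat 1) (refl Nat 1)). 5
the term's type:
  Pi (a : Eq (Eq Nat 1 1) (refl Nat 1) (refl Nat 1)). Nat


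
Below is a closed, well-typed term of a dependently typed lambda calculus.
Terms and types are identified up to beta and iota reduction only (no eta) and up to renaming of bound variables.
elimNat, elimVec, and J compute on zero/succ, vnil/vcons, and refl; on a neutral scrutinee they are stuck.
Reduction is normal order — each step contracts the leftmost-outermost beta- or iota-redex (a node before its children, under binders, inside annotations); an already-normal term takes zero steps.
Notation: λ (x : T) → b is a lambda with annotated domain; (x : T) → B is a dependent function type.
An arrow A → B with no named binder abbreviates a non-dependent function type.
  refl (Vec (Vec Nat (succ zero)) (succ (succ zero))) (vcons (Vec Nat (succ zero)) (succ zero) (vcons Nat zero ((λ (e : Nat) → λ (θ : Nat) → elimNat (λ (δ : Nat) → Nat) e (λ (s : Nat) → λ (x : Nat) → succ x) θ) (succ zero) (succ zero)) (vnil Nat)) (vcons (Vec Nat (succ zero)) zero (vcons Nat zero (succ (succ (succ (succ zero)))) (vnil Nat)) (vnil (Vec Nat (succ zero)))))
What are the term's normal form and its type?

reduced normal form:
  refl (Vec (Vec Nat (succ zero)) (succ (succ zero))) (vcons (Vec Nat (succ zero)) (succ zero) (vcons Nat zero (succ (succ zero)) (vnil Nat)) (vcons (Vec Nat (succ zero)) zero (vcons Nat zero (succ (succ (succ (succ zero)))) (vnil Nat)) (vnil (Vec Nat (succ zero)))))
inferred type:
  Eq (Vec (Vec Nat (succ zero)) (succ (succ zero))) (vcons (Vec Nat (succ zero)) (succ zero) (vcons Nat zero (succ (succ zero)) (vnil Nat)) (vcons (Vec Nat (succ zero)) zero (vcons Nat zero (succ (succ (succ (succ zero)))) (vnil Nat)) (vnil (Vec Nat (succ zero))))) (vcons (Vec Nat (succ zero)) (succ zero) (vcons Nat zero (succ (succ zero)) (vnil Nat)) (vcons (Vec Nat (succ zero)) zero (vcons Nat zero (succ (succ (succ (succ zero)))) (vnil Nat)) (vnil (Vec Nat (succ zero)))))
observation: 6 normal-order steps separate the term from its normal form.


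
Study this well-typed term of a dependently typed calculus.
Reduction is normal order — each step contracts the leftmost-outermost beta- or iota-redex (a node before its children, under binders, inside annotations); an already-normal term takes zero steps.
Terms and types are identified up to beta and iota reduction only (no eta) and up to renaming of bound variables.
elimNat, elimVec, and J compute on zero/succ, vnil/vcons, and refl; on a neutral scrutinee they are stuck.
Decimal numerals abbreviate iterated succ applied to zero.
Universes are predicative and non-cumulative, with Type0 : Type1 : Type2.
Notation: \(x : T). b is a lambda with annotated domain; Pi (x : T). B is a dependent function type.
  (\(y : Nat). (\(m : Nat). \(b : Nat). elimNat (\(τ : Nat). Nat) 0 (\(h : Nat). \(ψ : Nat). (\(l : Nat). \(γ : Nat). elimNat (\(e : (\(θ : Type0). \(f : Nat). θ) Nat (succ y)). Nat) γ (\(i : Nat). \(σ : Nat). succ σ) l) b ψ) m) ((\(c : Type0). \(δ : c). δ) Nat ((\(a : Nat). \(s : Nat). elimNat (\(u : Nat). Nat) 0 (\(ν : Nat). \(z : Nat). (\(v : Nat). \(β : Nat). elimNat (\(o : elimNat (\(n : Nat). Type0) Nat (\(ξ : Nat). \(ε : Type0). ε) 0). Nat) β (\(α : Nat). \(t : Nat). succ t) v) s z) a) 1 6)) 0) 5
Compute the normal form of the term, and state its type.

reduced normal form:
  0
the term's type:
  Nat


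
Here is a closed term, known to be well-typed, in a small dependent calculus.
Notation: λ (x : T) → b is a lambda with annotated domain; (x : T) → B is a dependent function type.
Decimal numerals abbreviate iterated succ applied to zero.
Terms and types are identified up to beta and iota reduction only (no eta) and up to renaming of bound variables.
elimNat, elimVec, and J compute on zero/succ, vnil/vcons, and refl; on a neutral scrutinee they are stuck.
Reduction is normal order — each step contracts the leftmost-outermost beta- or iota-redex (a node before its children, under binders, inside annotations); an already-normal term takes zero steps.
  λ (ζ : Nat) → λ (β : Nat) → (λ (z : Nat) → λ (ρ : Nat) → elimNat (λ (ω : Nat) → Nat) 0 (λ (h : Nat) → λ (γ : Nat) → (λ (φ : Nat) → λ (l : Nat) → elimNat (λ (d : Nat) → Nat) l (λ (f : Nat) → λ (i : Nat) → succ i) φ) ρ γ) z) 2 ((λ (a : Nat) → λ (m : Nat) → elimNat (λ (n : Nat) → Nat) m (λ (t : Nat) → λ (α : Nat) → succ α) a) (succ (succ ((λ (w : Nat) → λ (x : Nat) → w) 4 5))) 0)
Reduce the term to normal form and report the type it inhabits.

reduced normal form:
  λ (ζ : Nat) → λ (β : Nat) → 12
the term's type:
  (ζ : Nat) → (β : Nat) → Nat


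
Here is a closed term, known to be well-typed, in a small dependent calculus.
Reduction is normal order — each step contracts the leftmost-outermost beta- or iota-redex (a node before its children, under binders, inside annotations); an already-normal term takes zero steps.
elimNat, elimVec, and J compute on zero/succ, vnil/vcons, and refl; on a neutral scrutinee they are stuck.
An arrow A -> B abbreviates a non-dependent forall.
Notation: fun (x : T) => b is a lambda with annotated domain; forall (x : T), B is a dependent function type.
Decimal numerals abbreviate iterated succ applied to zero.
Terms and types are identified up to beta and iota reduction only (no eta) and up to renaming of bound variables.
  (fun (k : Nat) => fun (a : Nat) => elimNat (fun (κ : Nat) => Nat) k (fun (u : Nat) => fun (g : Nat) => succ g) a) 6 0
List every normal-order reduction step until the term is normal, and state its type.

reduction (normal order):
  (fun (k : Nat) => fun (a : Nat) => elimNat (fun (κ : Nat) => Nat) k (fun (u : Nat) => fun (g : Nat) => succ g) a) 6 0
  ~> (fun (k : Nat) => elimNat (fun (a : Nat) => Nat) 6 (fun (κ : Nat) => fun (u : Nat) => succ u) k) 0
  ~> elimNat (fun (k : Nat) => Nat) 6 (fun (a : Nat) => fun (κ : Nat) => succ κ) 0
  ~> 6
inferred type:
  Nat


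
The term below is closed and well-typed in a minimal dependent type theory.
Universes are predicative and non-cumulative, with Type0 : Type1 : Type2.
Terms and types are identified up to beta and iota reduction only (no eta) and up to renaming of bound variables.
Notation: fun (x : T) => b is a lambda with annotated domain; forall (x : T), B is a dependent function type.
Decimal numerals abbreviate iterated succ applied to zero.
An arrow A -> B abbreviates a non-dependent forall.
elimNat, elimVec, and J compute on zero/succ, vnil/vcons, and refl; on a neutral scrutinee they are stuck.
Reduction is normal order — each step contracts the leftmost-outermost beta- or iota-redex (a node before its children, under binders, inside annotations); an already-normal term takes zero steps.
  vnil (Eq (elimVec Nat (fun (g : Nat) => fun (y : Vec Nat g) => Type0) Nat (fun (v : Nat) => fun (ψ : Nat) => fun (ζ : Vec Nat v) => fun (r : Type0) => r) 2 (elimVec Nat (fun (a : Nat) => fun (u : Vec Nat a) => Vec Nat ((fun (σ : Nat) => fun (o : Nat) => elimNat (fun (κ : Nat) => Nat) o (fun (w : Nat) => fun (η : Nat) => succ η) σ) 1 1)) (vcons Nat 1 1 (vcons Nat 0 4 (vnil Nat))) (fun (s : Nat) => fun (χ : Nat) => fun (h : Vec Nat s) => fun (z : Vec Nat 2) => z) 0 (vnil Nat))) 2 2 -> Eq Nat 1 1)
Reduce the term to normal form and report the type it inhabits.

reduced normal form:
  vnil (Eq Nat 2 2 -> Eq Nat 1 1)
the term's type:
  Vec (Eq Nat 2 2 -> Eq Nat 1 1) 0


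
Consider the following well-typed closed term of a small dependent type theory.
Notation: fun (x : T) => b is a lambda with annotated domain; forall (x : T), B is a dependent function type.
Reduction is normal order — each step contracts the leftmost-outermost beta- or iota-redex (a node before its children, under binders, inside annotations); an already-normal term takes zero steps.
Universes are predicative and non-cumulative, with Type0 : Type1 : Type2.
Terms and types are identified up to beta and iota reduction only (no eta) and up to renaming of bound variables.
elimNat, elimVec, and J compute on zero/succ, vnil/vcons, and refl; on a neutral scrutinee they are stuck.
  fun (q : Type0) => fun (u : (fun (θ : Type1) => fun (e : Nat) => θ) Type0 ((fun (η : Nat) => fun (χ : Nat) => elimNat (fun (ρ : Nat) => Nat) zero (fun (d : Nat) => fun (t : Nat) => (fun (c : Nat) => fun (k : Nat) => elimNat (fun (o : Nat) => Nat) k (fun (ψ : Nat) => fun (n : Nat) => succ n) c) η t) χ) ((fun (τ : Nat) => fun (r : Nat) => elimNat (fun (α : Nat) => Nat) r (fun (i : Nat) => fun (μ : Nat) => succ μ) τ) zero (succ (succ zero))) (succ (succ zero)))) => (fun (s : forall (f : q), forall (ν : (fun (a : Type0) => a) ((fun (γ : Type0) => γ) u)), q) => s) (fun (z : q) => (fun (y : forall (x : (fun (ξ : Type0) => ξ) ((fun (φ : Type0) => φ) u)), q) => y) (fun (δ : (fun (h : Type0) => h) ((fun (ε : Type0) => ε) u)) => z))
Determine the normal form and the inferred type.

resulting normal form:
  fun (q : Type0) => fun (u : Type0) => fun (θ : q) => fun (e : u) => θ
the term's type:
  forall (q : Type0), forall (u : Type0), forall (θ : q), forall (e : u), q


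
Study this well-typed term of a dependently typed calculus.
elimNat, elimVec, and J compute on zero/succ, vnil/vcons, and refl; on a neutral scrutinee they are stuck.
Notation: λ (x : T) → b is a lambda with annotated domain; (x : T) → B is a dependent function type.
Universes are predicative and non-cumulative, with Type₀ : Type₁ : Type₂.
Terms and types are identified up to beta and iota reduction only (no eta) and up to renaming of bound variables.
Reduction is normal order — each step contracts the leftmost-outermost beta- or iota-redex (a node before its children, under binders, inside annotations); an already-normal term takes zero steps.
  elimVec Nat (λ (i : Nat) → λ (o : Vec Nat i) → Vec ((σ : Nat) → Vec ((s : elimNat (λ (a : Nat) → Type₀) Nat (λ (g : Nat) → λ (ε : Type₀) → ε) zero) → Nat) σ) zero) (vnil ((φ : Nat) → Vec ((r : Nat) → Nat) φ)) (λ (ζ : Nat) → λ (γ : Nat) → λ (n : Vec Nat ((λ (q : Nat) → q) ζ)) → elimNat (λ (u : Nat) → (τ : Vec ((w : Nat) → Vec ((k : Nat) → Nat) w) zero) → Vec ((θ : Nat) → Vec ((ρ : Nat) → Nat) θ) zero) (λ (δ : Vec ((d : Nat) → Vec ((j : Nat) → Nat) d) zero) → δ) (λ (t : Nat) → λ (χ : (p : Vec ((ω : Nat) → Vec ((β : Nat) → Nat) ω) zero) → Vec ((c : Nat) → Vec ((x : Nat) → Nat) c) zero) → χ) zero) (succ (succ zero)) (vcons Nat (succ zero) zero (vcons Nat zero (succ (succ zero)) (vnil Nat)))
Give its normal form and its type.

normal form:
  vnil ((i : Nat) → Vec ((o : Nat) → Nat) i)
type:
  Vec ((i : Nat) → Vec ((o : Nat) → Nat) i) zero
observation: 13 normal-order steps separate the term from its normal form.


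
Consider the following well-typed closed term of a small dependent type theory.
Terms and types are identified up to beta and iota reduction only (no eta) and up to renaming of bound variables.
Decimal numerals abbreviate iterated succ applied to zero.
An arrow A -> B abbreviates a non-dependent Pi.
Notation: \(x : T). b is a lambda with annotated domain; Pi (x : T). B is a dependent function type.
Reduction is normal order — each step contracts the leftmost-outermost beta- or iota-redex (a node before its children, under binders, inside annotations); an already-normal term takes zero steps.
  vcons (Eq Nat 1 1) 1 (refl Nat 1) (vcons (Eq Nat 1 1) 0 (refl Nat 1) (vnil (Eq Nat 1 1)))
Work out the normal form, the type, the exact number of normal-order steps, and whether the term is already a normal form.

resulting normal form:
  vcons (Eq Nat 1 1) 1 (refl Nat 1) (vcons (Eq Nat 1 1) 0 (refl Nat 1) (vnil (Eq Nat 1 1)))
type:
  Vec (Eq Nat 1 1) 2
reduction steps (normal order): 0
term was already normal: yes


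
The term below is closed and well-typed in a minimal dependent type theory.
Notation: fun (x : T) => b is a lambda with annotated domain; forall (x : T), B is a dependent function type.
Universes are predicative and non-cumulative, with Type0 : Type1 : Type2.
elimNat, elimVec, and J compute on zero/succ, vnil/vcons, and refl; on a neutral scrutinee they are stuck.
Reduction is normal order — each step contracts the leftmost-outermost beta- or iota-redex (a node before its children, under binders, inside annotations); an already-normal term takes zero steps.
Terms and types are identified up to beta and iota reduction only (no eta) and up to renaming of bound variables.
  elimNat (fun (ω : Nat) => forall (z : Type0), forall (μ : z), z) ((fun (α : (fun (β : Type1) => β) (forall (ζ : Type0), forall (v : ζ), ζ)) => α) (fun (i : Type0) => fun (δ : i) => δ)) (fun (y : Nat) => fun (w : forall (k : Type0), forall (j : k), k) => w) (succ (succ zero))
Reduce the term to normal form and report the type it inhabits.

resulting normal form:
  fun (ω : Type0) => fun (z : ω) => z
type:
  forall (ω : Type0), forall (z : ω), ω
observation: reduction starts at an elimNat iota-redex, and 8 normal-order steps reach the normal form.


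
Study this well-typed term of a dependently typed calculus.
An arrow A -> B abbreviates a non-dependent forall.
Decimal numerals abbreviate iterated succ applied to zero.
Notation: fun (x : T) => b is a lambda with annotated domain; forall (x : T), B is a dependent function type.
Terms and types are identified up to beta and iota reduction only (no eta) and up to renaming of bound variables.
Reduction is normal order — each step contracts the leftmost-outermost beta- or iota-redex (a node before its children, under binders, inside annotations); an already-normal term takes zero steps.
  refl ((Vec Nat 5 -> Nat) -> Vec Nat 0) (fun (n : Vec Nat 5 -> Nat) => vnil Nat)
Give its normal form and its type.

normal form:
  refl ((Vec Nat 5 -> Nat) -> Vec Nat 0) (fun (n : Vec Nat 5 -> Nat) => vnil Nat)
type:
  Eq ((Vec Nat 5 -> Nat) -> Vec Nat 0) (fun (n : Vec Nat 5 -> Nat) => vnil Nat) (fun (z : Vec Nat 5 -> Nat) => vnil Nat)
observation: the term is already in normal form.


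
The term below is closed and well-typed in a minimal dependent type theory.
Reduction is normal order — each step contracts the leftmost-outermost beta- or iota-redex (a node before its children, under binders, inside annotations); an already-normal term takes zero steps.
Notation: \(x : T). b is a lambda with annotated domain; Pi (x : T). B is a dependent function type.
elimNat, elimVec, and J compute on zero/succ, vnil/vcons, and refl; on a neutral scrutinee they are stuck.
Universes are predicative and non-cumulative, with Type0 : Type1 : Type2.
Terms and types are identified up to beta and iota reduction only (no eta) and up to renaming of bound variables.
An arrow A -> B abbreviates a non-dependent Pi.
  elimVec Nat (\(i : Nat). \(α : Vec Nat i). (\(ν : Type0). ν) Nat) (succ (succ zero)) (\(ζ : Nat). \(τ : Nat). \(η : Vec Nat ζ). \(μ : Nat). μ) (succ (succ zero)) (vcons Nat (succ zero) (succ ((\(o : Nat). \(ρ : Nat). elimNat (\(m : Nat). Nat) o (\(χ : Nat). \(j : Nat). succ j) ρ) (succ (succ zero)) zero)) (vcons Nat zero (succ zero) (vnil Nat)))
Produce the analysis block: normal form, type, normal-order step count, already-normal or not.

reduced normal form:
  succ (succ zero)
the term's type:
  Nat
normal-order step count: 11
started in normal form: no
first redex: an elimVec iota-redex


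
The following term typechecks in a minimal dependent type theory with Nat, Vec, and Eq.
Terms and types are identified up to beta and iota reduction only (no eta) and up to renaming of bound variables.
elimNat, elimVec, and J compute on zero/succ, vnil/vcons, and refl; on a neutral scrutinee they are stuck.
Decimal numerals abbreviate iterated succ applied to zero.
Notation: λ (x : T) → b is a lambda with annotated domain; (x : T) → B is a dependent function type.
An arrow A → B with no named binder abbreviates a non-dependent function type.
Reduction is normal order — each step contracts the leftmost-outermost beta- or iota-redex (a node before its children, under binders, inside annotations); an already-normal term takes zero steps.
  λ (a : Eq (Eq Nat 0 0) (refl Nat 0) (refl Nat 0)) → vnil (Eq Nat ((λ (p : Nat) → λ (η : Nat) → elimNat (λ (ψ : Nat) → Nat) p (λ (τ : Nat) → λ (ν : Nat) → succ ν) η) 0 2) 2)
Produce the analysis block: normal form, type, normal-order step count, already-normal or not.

resulting normal form:
  λ (a : Eq (Eq Nat 0 0) (refl Nat 0) (refl Nat 0)) → vnil (Eq Nat 2 2)
type:
  Eq (Eq Nat 0 0) (refl Nat 0) (refl Nat 0) → Vec (Eq Nat 2 2) 0
steps to reach normal form (normal order): 9
started in normal form: no
first redex: a beta-redex


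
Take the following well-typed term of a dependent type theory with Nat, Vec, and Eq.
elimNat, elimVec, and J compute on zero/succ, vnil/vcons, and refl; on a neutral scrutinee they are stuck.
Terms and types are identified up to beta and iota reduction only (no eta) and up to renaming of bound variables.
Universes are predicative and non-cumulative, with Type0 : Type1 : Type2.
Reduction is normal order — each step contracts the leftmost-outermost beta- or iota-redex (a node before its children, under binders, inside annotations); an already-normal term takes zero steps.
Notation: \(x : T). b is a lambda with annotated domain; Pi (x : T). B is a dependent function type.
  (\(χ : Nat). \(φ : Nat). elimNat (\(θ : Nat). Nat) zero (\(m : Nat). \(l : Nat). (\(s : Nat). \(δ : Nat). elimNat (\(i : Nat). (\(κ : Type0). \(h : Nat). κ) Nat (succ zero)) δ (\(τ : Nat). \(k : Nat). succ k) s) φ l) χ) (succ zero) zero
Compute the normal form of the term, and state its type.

resulting normal form:
  zero
the term's type:
  Nat
observation: 9 normal-order steps normalize the term, beginning with a beta-redex.


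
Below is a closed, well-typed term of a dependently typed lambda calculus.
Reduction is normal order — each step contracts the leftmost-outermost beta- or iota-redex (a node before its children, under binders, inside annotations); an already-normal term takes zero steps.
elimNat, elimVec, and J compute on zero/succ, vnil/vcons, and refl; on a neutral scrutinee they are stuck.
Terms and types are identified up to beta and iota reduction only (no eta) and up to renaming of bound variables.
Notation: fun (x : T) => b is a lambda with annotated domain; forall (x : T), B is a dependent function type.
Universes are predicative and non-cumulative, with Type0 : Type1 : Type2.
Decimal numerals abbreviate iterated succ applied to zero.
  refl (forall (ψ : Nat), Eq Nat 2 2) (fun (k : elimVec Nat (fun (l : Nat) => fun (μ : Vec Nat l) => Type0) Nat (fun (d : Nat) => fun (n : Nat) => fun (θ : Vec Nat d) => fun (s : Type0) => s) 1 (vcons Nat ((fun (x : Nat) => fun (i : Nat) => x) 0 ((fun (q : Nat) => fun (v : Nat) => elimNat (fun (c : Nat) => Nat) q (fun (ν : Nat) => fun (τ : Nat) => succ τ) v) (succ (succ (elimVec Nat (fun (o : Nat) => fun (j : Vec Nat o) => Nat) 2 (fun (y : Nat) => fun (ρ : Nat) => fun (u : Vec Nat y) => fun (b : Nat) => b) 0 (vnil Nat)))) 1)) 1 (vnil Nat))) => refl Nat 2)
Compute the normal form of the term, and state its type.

reduced normal form:
  refl (forall (ψ : Nat), Eq Nat 2 2) (fun (k : Nat) => refl Nat 2)
the term's type:
  Eq (forall (ψ : Nat), Eq Nat 2 2) (fun (k : Nat) => refl Nat 2) (fun (l : Nat) => refl Nat 2)


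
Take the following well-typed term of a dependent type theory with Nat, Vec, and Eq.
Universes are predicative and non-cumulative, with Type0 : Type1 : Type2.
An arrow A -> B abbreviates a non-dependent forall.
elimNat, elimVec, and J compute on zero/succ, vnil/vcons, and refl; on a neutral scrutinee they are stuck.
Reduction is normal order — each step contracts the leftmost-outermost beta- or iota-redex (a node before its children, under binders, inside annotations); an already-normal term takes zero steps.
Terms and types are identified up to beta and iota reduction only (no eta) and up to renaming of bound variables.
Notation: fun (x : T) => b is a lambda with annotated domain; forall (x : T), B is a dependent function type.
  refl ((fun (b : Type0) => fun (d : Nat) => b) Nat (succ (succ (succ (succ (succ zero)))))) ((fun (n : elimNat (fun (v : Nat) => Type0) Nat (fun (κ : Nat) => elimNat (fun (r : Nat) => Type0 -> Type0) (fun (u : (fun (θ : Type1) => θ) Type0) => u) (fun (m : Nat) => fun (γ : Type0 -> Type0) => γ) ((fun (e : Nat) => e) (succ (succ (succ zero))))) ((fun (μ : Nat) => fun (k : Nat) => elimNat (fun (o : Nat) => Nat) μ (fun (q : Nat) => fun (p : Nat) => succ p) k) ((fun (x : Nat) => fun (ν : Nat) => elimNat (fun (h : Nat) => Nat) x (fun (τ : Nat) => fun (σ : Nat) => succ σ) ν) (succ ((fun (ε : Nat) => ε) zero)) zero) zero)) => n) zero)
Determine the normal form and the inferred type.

normal form:
  refl Nat zero
inferred type:
  Eq Nat zero zero
observation: contracting a beta-redex first, the term normalizes in 3 steps.


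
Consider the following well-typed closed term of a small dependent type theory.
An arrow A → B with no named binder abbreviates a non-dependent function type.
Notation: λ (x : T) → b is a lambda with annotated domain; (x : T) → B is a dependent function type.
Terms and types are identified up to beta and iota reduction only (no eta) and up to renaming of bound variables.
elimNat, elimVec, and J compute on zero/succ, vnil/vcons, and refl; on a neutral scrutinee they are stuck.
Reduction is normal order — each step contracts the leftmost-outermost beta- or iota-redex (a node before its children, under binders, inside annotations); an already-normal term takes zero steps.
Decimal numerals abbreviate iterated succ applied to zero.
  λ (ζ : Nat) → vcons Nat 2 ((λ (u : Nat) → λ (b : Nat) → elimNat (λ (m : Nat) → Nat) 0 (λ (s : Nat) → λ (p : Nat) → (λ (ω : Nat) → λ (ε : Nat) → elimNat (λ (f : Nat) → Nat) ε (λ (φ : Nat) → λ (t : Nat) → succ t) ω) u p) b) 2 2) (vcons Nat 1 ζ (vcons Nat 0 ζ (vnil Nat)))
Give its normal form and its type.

reduced normal form:
  λ (ζ : Nat) → vcons Nat 2 4 (vcons Nat 1 ζ (vcons Nat 0 ζ (vnil Nat)))
type:
  Nat → Vec Nat 3
observation: the leftmost-outermost redex is a beta-redex, and normalization takes 27 steps.


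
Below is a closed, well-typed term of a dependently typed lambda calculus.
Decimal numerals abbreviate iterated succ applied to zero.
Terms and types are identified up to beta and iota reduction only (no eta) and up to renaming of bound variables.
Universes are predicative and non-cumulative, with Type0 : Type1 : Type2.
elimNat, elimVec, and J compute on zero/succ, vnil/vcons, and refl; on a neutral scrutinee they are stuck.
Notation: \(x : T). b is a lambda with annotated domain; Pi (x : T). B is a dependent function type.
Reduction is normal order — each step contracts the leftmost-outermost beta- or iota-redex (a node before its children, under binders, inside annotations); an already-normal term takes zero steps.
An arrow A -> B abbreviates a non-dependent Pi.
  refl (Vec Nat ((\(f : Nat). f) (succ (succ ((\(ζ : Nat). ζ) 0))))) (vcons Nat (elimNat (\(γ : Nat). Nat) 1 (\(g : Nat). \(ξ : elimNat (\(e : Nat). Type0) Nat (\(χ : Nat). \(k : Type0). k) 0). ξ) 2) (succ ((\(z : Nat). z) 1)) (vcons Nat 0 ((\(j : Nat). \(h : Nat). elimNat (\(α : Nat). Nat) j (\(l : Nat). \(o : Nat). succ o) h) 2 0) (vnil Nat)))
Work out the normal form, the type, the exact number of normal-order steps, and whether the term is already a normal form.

normal form:
  refl (Vec Nat 2) (vcons Nat 1 2 (vcons Nat 0 2 (vnil Nat)))
type:
  Eq (Vec Nat 2) (vcons Nat 1 2 (vcons Nat 0 2 (vnil Nat))) (vcons Nat 1 2 (vcons Nat 0 2 (vnil Nat)))
normal-order step count: 13
term was already normal: no
first redex: a beta-redex


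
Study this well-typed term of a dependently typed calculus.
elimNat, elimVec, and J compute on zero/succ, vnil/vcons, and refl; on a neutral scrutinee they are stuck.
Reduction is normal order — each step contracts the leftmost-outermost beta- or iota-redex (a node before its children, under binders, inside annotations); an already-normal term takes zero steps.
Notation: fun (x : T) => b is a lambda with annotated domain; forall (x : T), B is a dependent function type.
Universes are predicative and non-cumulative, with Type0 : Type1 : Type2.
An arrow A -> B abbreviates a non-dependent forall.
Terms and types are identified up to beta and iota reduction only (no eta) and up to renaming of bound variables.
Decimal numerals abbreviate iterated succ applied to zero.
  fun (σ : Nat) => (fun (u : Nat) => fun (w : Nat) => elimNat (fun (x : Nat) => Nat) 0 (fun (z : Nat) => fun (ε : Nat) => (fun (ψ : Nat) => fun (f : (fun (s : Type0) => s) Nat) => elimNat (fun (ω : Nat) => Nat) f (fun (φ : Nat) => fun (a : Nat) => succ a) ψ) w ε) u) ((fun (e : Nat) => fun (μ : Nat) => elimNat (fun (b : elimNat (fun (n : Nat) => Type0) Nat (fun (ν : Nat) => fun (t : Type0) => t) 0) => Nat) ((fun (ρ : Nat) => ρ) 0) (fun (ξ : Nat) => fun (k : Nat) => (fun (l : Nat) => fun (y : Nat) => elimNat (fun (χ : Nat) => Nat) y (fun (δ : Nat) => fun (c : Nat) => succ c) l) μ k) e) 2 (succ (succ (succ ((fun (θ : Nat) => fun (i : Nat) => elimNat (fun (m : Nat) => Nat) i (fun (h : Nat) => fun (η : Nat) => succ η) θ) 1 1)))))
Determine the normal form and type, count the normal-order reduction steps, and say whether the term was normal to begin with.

reduced normal form:
  fun (σ : Nat) => fun (u : Nat) => elimNat (fun (w : Nat) => Nat) (elimNat (fun (x : Nat) => Nat) (elimNat (fun (z : Nat) => Nat) (elimNat (fun (ε : Nat) => Nat) (elimNat (fun (ψ : Nat) => Nat) (elimNat (fun (f : Nat) => Nat) (elimNat (fun (s : Nat) => Nat) (elimNat (fun (ω : Nat) => Nat) (elimNat (fun (φ : Nat) => Nat) (elimNat (fun (a : Nat) => Nat) 0 (fun (e : Nat) => fun (μ : Nat) => succ μ) u) (fun (b : Nat) => fun (n : Nat) => succ n) u) (fun (ν : Nat) => fun (t : Nat) => succ t) u) (fun (ρ : Nat) => fun (ξ : Nat) => succ ξ) u) (fun (k : Nat) => fun (l : Nat) => succ l) u) (fun (y : Nat) => fun (χ : Nat) => succ χ) u) (fun (δ : Nat) => fun (c : Nat) => succ c) u) (fun (θ : Nat) => fun (i : Nat) => succ i) u) (fun (m : Nat) => fun (h : Nat) => succ h) u) (fun (η : Nat) => fun (v : Nat) => succ v) u
the term's type:
  Nat -> Nat -> Nat
steps to reach normal form (normal order): 92
already normal: no
first redex: a beta-redex


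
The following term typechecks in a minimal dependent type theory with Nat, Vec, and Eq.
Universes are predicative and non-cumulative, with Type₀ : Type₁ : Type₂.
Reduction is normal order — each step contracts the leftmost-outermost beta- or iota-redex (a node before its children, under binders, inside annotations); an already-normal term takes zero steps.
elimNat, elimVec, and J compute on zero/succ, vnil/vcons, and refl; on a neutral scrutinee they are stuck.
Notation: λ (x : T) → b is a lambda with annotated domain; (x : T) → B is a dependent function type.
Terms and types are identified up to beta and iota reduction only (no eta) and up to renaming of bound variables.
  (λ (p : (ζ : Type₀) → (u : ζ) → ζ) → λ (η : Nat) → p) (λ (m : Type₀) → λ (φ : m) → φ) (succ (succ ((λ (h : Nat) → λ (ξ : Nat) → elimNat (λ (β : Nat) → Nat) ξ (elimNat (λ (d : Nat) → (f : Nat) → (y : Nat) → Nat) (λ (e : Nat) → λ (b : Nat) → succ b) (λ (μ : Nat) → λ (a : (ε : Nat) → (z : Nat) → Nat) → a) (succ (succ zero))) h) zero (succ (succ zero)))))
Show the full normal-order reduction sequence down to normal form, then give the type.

reduction (normal order):
  (λ (p : (ζ : Type₀) → (u : ζ) → ζ) → λ (η : Nat) → p) (λ (m : Type₀) → λ (φ : m) → φ) (succ (succ ((λ (h : Nat) → λ (ξ : Nat) → elimNat (λ (β : Nat) → Nat) ξ (elimNat (λ (d : Nat) → (f : Nat) → (y : Nat) → Nat) (λ (e : Nat) → λ (b : Nat) → succ b) (λ (μ : Nat) → λ (a : (ε : Nat) → (z : Nat) → Nat) → a) (succ (succ zero))) h) zero (succ (succ zero)))))
  ~> (λ (p : Nat) → λ (ζ : Type₀) → λ (u : ζ) → u) (succ (succ ((λ (η : Nat) → λ (m : Nat) → elimNat (λ (φ : Nat) → Nat) m (elimNat (λ (h : Nat) → (ξ : Nat) → (β : Nat) → Nat) (λ (d : Nat) → λ (f : Nat) → succ f) (λ (y : Nat) → λ (e : (b : Nat) → (μ : Nat) → Nat) → e) (succ (succ zero))) η) zero (succ (succ zero)))))
  ~> λ (p : Type₀) → λ (ζ : p) → ζ
the term's type:
  (p : Type₀) → (ζ : p) → p


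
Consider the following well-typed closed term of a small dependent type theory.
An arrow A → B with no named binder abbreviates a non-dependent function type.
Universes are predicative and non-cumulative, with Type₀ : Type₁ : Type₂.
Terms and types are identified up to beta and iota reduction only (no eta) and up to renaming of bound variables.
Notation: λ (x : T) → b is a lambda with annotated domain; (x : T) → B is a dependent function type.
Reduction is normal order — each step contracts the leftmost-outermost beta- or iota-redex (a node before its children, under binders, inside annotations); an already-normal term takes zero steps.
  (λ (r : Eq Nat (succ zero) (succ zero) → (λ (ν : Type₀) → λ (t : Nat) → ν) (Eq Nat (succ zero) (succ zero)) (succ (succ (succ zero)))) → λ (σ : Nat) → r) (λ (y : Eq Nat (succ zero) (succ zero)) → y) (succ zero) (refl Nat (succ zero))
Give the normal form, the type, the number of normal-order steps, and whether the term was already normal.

resulting normal form:
  refl Nat (succ zero)
type:
  Eq Nat (succ zero) (succ zero)
reduction steps (normal order): 3
term was already normal: no
first redex: a beta-redex


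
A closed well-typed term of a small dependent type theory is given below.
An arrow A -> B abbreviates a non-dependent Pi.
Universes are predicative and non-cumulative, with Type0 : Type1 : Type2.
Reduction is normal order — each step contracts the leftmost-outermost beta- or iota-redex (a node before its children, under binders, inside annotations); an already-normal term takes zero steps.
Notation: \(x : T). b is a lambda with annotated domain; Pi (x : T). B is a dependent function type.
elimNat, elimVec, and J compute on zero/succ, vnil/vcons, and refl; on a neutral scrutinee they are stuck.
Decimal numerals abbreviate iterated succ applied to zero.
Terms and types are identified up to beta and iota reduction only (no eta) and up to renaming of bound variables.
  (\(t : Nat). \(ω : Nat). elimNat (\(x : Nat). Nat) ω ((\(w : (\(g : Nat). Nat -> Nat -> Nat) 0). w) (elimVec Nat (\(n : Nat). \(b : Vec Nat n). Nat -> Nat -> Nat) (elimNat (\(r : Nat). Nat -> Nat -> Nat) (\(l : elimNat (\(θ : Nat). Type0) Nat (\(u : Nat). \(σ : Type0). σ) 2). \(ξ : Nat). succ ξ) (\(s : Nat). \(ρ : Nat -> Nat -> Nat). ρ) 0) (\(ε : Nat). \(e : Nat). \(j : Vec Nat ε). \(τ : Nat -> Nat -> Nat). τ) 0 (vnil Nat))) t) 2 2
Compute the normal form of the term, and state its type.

resulting normal form:
  4
type:
  Nat
observation: contracting a beta-redex first, the term normalizes in 15 steps.


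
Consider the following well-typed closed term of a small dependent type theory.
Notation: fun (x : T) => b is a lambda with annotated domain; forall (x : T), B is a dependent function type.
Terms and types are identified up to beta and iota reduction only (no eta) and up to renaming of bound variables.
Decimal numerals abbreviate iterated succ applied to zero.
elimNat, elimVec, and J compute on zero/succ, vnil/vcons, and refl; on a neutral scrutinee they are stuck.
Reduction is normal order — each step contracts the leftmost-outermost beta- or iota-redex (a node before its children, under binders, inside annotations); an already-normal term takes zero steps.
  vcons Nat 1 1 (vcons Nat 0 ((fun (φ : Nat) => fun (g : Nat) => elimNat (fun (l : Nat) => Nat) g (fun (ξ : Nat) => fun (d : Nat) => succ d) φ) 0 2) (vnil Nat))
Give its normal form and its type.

resulting normal form:
  vcons Nat 1 1 (vcons Nat 0 2 (vnil Nat))
the term's type:
  Vec Nat 2


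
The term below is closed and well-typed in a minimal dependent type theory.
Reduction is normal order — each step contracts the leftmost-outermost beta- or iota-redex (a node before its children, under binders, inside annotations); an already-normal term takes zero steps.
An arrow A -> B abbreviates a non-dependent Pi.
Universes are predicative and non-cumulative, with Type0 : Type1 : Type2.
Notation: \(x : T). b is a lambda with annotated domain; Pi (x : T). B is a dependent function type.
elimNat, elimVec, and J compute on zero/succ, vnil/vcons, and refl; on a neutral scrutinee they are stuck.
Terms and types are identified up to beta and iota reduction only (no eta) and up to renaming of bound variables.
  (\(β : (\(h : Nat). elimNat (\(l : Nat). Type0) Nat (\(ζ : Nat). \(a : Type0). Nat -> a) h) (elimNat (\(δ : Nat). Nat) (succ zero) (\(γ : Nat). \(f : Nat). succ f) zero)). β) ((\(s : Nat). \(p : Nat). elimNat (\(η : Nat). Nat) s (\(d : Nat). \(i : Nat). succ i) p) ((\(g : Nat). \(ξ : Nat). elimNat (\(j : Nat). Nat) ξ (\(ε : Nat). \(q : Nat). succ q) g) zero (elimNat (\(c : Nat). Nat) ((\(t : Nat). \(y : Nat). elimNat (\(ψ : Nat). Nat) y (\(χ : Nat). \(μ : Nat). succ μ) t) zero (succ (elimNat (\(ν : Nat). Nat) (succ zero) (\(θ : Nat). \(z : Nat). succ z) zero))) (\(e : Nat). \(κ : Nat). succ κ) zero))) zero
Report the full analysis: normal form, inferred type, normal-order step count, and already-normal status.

reduced normal form:
  succ (succ zero)
inferred type:
  Nat
normal-order step count: 12
term was already normal: no
first redex: a beta-redex
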